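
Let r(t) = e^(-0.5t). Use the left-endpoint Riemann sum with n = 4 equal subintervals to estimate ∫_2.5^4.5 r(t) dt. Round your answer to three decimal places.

0.409

Δt = (4.5 − 2.5)/4 = 0.5.
Left endpoints: 2.5, 3, 3.5, 4.
r(2.5) ≈ 0.287, r(3) ≈ 0.223, r(3.5) ≈ 0.174, r(4) ≈ 0.135.
Sum = Δt · [r(2.5) + r(3) + r(3.5) + r(4)].
Sum ≈ 0.409.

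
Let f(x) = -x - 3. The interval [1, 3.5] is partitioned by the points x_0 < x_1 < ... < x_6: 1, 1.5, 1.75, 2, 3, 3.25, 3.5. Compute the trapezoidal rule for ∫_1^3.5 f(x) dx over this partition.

Subinterval widths: 0.5, 0.25, 0.25, 1, 0.25, 0.25.
f(1) = -4, f(1.5) = -4.5, f(1.75) = -4.75, f(2) = -5, f(3) = -6, f(3.25) = -6.25, f(3.5) = -6.5.
On each subinterval the trapezoid contributes (Δx_i/2)·[f(x_{i-1}) + f(x_i)].
Sum = -13.125.

-13.125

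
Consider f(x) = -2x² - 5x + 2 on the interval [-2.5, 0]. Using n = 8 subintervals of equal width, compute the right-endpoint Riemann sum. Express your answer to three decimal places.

Δx = (0 − (-2.5))/8 = 0.3125.
Right endpoints: -2.1875, -1.875, -1.5625, -1.25, -0.9375, -0.625, -0.3125, 0.
f(-2.1875) = 3.3671875, f(-1.875) = 4.34375, f(-1.5625) = 4.9296875, f(-1.25) = 5.125, f(-0.9375) = 4.9296875, f(-0.625) = 4.34375, f(-0.3125) = 3.3671875, f(0) = 2.
Sum = Δx · [f(-2.1875) + f(-1.875) + f(-1.5625) + ...].
Sum ≈ 10.127.

10.127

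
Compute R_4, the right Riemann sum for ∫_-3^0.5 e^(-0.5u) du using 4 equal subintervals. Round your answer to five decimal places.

5.90351

Δu = (0.5 − (-3))/4 = 0.875.
Right endpoints: -2.125, -1.25, -0.375, 0.5.
f(-2.125) ≈ 2.89360, f(-1.25) ≈ 1.86825, f(-0.375) ≈ 1.20623, f(0.5) ≈ 0.77880.
Sum = Δu · [f(-2.125) + f(-1.25) + f(-0.375) + f(0.5)].
Sum ≈ 5.90351.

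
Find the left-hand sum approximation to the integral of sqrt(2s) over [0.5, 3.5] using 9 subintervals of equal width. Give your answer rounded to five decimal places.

Δs = (3.5 − 0.5)/9 = 1/3.
Left endpoints: 0.5, 5/6, 7/6, 1.5, 11/6, 13/6, 2.5, 17/6, 19/6.
f(0.5) ≈ 1.00000, f(5/6) ≈ 1.29099, f(7/6) ≈ 1.52753, f(1.5) ≈ 1.73205, f(11/6) ≈ 1.91485, f(13/6) ≈ 2.08167, f(2.5) ≈ 2.23607, f(17/6) ≈ 2.38048, f(19/6) ≈ 2.51661.
Sum = Δs · [f(0.5) + f(5/6) + f(7/6) + ...].
Sum ≈ 5.56008.

5.56008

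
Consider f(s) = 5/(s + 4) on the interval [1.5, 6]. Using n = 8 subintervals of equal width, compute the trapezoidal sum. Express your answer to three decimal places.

2.992

Δs = (6 − 1.5)/8 = 0.5625.
f(1.5) = 10/11, f(2.0625) = 80/97, f(2.625) = 40/53, f(3.1875) = 16/23, f(3.75) = 20/31, f(4.3125) = 80/133, f(4.875) = 40/71, f(5.4375) = 80/151, f(6) = 0.5.
T_8 = (Δs/2)·[f(s_0) + 2f(s_1) + ... + 2f(s_{7}) + f(s_8)].
Sum ≈ 2.992.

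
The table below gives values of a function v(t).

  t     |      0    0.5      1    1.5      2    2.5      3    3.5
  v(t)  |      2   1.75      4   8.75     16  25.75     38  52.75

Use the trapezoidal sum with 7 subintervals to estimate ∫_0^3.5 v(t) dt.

60.8125

Δt = 0.5.
T_7 = (0.5/2)·[2 + 2·1.75 + 2·4 + 2·8.75 + 2·16 + 2·25.75 + 2·38 + 52.75] = 60.8125.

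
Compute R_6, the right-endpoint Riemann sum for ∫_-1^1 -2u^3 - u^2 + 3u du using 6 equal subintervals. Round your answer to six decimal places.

-0.370370

Δu = (1 − (-1))/6 = 1/3.
Right endpoints: -2/3, -1/3, 0, 1/3, 2/3, 1.
f(-2/3) = -50/27, f(-1/3) = -28/27, f(0) = 0, f(1/3) = 22/27, f(2/3) = 26/27, f(1) = 0.
Sum = Δu · [f(-2/3) + f(-1/3) + f(0) + ...].
Sum ≈ -0.370370.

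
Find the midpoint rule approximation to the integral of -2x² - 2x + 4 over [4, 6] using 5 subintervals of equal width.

Δx = (6 − 4)/5 = 0.4.
Midpoints: 4.2, 4.6, 5, 5.4, 5.8.
f(4.2) = -39.68, f(4.6) = -47.52, f(5) = -56, f(5.4) = -65.12, f(5.8) = -74.88.
Sum = Δx · [f(4.2) + f(4.6) + f(5) + f(5.4) + f(5.8)].
Sum = -113.28.

-113.28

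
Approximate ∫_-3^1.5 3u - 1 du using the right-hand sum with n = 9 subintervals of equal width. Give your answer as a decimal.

Δu = (1.5 − (-3))/9 = 0.5.
Right endpoints: -2.5, -2, -1.5, -1, -0.5, 0, 0.5, 1, 1.5.
f(-2.5) = -8.5, f(-2) = -7, f(-1.5) = -5.5, f(-1) = -4, f(-0.5) = -2.5, f(0) = -1, f(0.5) = 0.5, f(1) = 2, f(1.5) = 3.5.
Sum = Δu · [f(-2.5) + f(-2) + f(-1.5) + ...].
Sum = -11.25.

-11.25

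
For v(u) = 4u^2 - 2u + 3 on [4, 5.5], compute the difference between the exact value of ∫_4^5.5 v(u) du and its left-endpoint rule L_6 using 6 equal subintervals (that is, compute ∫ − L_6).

6.6875

Exact integral: ∫_4^5.5 v(u) du = 126.75.
L_6 = 120.0625.
Error = 126.75 − 120.0625 = 6.6875.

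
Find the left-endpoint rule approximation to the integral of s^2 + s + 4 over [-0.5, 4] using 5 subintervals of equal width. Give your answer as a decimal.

38.745

Δs = (4 − (-0.5))/5 = 0.9.
Left endpoints: -0.5, 0.4, 1.3, 2.2, 3.1.
f(-0.5) = 3.75, f(0.4) = 4.56, f(1.3) = 6.99, f(2.2) = 11.04, f(3.1) = 16.71.
Sum = Δs · [f(-0.5) + f(0.4) + f(1.3) + f(2.2) + f(3.1)].
Sum = 38.745.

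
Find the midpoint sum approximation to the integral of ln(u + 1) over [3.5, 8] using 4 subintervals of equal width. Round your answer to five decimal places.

8.51250

Δu = (8 − 3.5)/4 = 1.125.
Midpoints: 4.0625, 5.1875, 6.3125, 7.4375.
f(4.0625) ≈ 1.62186, f(5.1875) ≈ 1.82253, f(6.3125) ≈ 1.98959, f(7.4375) ≈ 2.13269.
Sum = Δu · [f(4.0625) + f(5.1875) + f(6.3125) + f(7.4375)].
Sum ≈ 8.51250.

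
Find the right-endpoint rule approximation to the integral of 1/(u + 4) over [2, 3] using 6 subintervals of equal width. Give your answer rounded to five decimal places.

Δu = (3 − 2)/6 = 1/6.
Right endpoints: 13/6, 7/3, 2.5, 8/3, 17/6, 3.
f(13/6) = 6/37, f(7/3) = 3/19, f(2.5) = 2/13, f(8/3) = 0.15, f(17/6) = 6/41, f(3) = 1/7.
Sum = Δu · [f(13/6) + f(7/3) + f(2.5) + ...].
Sum ≈ 0.15218.

0.15218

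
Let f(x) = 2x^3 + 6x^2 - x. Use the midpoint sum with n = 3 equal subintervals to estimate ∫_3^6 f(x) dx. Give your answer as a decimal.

Δx = (6 − 3)/3 = 1.
Midpoints: 3.5, 4.5, 5.5.
f(3.5) = 155.75, f(4.5) = 299.25, f(5.5) = 508.75.
Sum = Δx · [f(3.5) + f(4.5) + f(5.5)].
Sum = 963.75.

963.75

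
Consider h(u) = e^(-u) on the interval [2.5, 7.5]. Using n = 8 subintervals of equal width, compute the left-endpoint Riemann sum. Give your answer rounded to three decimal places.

0.110

Δu = (7.5 − 2.5)/8 = 0.625.
Left endpoints: 2.5, 3.125, 3.75, 4.375, 5, 5.625, 6.25, 6.875.
h(2.5) ≈ 0.082, h(3.125) ≈ 0.044, h(3.75) ≈ 0.024, h(4.375) ≈ 0.013, h(5) ≈ 0.007, h(5.625) ≈ 0.004, h(6.25) ≈ 0.002, h(6.875) ≈ 0.001.
Sum = Δu · [h(2.5) + h(3.125) + h(3.75) + ...].
Sum ≈ 0.110.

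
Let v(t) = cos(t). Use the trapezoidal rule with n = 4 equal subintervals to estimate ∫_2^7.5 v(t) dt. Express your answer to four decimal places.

Δt = (7.5 − 2)/4 = 1.375.
v(2) ≈ -0.4161, v(3.375) ≈ -0.9729, v(4.75) ≈ 0.0376, v(6.125) ≈ 0.9875, v(7.5) ≈ 0.3466.
T_4 = (Δt/2)·[v(t_0) + 2v(t_1) + 2v(t_2) + 2v(t_3) + v(t_4)].
Sum ≈ 0.0240.

0.0240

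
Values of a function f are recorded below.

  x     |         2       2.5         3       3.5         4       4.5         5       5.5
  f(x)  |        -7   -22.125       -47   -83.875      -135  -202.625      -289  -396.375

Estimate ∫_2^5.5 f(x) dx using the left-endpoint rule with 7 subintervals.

Δx = 0.5.
Sum = 0.5·[(-7) + (-22.125) + (-47) + (-83.875) + (-135) + (-202.625) + (-289)] = -393.3125.

-393.3125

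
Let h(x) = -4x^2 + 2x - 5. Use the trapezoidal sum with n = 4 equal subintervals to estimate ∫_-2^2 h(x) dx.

Δx = (2 − (-2))/4 = 1.
h(-2) = -25, h(-1) = -11, h(0) = -5, h(1) = -7, h(2) = -17.
T_4 = (Δx/2)·[h(x_0) + 2h(x_1) + 2h(x_2) + 2h(x_3) + h(x_4)].
Sum = -44.

-44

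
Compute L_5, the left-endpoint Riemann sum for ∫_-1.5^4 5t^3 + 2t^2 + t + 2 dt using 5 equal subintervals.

Δt = (4 − (-1.5))/5 = 1.1.
Left endpoints: -1.5, -0.4, 0.7, 1.8, 2.9.
f(-1.5) = -11.875, f(-0.4) = 1.6, f(0.7) = 5.395, f(1.8) = 39.44, f(2.9) = 143.665.
Sum = Δt · [f(-1.5) + f(-0.4) + f(0.7) + f(1.8) + f(2.9)].
Sum = 196.0475.

196.0475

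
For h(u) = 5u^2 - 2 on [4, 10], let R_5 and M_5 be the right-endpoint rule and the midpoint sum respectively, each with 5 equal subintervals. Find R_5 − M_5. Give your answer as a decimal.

R_5 = 1807.2.
M_5 = 1544.4.
R_5 − M_5 = 262.8.

262.8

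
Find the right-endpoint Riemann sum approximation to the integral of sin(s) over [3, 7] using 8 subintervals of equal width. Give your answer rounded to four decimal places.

Δs = (7 − 3)/8 = 0.5.
Right endpoints: 3.5, 4, 4.5, 5, 5.5, 6, 6.5, 7.
f(3.5) ≈ -0.3508, f(4) ≈ -0.7568, f(4.5) ≈ -0.9775, f(5) ≈ -0.9589, f(5.5) ≈ -0.7055, f(6) ≈ -0.2794, f(6.5) ≈ 0.2151, f(7) ≈ 0.6570.
Sum = Δs · [f(3.5) + f(4) + f(4.5) + ...].
Sum ≈ -1.5784.

-1.5784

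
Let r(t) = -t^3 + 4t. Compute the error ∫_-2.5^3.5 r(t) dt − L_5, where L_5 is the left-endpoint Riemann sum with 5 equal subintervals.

Exact integral: ∫_-2.5^3.5 r(t) dt = -15.75.
L_5 = 2.79.
Error = -15.75 − 2.79 = -18.54.

-18.54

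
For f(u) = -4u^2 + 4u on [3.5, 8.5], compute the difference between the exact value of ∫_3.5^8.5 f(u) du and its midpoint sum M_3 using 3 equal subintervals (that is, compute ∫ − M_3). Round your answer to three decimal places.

-4.630

Exact integral: ∫_3.5^8.5 f(u) du ≈ -641.66667.
M_3 ≈ -637.03704.
Error ≈ -641.66667 − (-637.03704) ≈ -4.630.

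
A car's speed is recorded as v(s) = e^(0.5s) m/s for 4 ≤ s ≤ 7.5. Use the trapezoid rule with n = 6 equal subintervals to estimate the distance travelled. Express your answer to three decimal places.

70.761

Δs = (7.5 − 4)/6 = 7/12.
v(4) ≈ 7.389, v(55/12) ≈ 9.891, v(31/6) ≈ 13.241, v(5.75) ≈ 17.725, v(19/3) ≈ 23.728, v(83/12) ≈ 31.764, v(7.5) ≈ 42.521.
T_6 = (Δs/2)·[v(s_0) + 2v(s_1) + ... + 2v(s_{5}) + v(s_6)].
Sum ≈ 70.761.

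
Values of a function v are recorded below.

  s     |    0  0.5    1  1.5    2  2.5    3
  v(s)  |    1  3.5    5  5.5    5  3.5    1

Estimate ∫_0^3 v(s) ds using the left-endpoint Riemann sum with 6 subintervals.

11.75

Δs = 0.5.
Sum = 0.5·[1 + 3.5 + 5 + 5.5 + 5 + 3.5] = 11.75.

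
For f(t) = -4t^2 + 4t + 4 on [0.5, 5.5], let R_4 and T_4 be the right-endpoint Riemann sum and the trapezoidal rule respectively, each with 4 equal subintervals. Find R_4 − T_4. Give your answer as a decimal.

R_4 = -209.375.
T_4 = -146.875.
R_4 − T_4 = -62.5.

-62.5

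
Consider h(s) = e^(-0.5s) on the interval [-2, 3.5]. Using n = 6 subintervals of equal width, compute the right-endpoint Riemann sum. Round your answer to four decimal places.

Δs = (3.5 − (-2))/6 = 11/12.
Right endpoints: -13/12, -1/6, 0.75, 5/3, 31/12, 3.5.
h(-13/12) ≈ 1.7189, h(-1/6) ≈ 1.0869, h(0.75) ≈ 0.6873, h(5/3) ≈ 0.4346, h(31/12) ≈ 0.2748, h(3.5) ≈ 0.1738.
Sum = Δs · [h(-13/12) + h(-1/6) + h(0.75) + ...].
Sum ≈ 4.0116.

4.0116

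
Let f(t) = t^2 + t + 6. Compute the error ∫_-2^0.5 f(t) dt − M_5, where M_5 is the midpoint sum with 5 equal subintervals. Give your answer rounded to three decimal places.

0.052

Exact integral: ∫_-2^0.5 f(t) dt ≈ 15.83333.
M_5 = 15.78125.
Error ≈ 15.83333 − 15.78125 ≈ 0.052.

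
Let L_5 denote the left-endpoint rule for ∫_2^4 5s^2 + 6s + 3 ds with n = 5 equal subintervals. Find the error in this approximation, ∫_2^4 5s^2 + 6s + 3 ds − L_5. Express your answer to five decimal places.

Exact integral: ∫_2^4 f(s) ds ≈ 135.3333333.
L_5 = 121.2.
Error ≈ 135.3333333 − 121.2 ≈ 14.13333.

14.13333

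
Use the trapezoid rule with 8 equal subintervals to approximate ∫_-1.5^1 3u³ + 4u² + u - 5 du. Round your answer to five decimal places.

Δu = (1 − (-1.5))/8 = 0.3125.
f(-1.5) = -7.625, f(-1.1875) = -22817/4096, f(-0.875) = -2469/512, f(-0.5625) = -19787/4096, f(-0.25) = -5.046875, f(0.0625) = -20157/4096, f(0.375) = -1999/512, f(0.6875) = -5927/4096, f(1) = 3.
T_8 = (Δu/2)·[f(u_0) + 2f(u_1) + ... + 2f(u_{7}) + f(u_8)].
Sum ≈ -10.26733.

-10.26733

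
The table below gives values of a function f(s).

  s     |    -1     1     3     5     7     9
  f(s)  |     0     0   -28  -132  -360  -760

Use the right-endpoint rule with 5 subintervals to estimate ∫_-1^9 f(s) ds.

Δs = 2.
Sum = 2·[0 + (-28) + (-132) + (-360) + (-760)] = -2560.

-2560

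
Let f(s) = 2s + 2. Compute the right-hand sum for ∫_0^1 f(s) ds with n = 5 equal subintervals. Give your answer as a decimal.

3.2

Δs = (1 − 0)/5 = 0.2.
Right endpoints: 0.2, 0.4, 0.6, 0.8, 1.
f(0.2) = 2.4, f(0.4) = 2.8, f(0.6) = 3.2, f(0.8) = 3.6, f(1) = 4.
Sum = Δs · [f(0.2) + f(0.4) + f(0.6) + f(0.8) + f(1)].
Sum = 3.2.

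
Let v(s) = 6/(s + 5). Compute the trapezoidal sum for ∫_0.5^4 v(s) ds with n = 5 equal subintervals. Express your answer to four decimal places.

Δs = (4 − 0.5)/5 = 0.7.
v(0.5) = 12/11, v(1.2) = 30/31, v(1.9) = 20/23, v(2.6) = 15/19, v(3.3) = 60/83, v(4) = 2/3.
T_5 = (Δs/2)·[v(s_0) + 2v(s_1) + ... + 2v(s_{4}) + v(s_5)].
Sum ≈ 2.9599.

2.9599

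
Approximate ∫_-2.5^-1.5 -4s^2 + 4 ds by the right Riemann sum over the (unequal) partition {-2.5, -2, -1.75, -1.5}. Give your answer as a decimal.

Subinterval widths: 0.5, 0.25, 0.25.
Right endpoints: -2, -1.75, -1.5.
f(-2) = -12, f(-1.75) = -8.25, f(-1.5) = -5.
Sum = Σ Δs_i · f(s_i).
Sum = -9.3125.

-9.3125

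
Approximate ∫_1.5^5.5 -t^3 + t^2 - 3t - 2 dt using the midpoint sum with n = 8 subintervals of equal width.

-222.375

Δt = (5.5 − 1.5)/8 = 0.5.
Midpoints: 1.75, 2.25, 2.75, 3.25, 3.75, 4.25, 4.75, 5.25.
f(1.75) = -9.546875, f(2.25) = -15.078125, f(2.75) = -23.484375, f(3.25) = -35.515625, f(3.75) = -51.921875, f(4.25) = -73.453125, f(4.75) = -100.859375, f(5.25) = -134.890625.
Sum = Δt · [f(1.75) + f(2.25) + f(2.75) + ...].
Sum = -222.375.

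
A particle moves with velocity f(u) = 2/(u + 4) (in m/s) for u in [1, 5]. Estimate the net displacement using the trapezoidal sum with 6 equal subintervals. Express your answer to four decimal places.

1.1776

Δu = (5 − 1)/6 = 2/3.
f(1) = 0.4, f(5/3) = 6/17, f(7/3) = 6/19, f(3) = 2/7, f(11/3) = 6/23, f(13/3) = 0.24, f(5) = 2/9.
T_6 = (Δu/2)·[f(u_0) + 2f(u_1) + ... + 2f(u_{5}) + f(u_6)].
Sum ≈ 1.1776.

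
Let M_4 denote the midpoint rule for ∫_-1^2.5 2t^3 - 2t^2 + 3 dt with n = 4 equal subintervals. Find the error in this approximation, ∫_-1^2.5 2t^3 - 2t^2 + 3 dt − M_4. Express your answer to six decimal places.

Exact integral: ∫_-1^2.5 f(t) dt ≈ 18.44791667.
M_4 ≈ 17.88964844.
Error ≈ 18.44791667 − 17.88964844 ≈ 0.558268.

0.558268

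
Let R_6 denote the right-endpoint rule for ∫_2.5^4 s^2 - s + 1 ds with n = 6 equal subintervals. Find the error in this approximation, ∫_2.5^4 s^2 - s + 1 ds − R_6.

-1.046875

Exact integral: ∫_2.5^4 f(s) ds = 12.75.
R_6 = 13.796875.
Error = 12.75 − 13.796875 = -1.046875.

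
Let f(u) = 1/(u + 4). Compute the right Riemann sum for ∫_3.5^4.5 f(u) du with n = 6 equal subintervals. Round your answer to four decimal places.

0.1239

Δu = (4.5 − 3.5)/6 = 1/6.
Right endpoints: 11/3, 23/6, 4, 25/6, 13/3, 4.5.
f(11/3) = 3/23, f(23/6) = 6/47, f(4) = 0.125, f(25/6) = 6/49, f(13/3) = 0.12, f(4.5) = 2/17.
Sum = Δu · [f(11/3) + f(23/6) + f(4) + ...].
Sum ≈ 0.1239.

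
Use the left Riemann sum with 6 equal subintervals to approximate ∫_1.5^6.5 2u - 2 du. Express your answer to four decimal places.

25.8333

Δu = (6.5 − 1.5)/6 = 5/6.
Left endpoints: 1.5, 7/3, 19/6, 4, 29/6, 17/3.
f(1.5) = 1, f(7/3) = 8/3, f(19/6) = 13/3, f(4) = 6, f(29/6) = 23/3, f(17/3) = 28/3.
Sum = Δu · [f(1.5) + f(7/3) + f(19/6) + ...].
Sum ≈ 25.8333.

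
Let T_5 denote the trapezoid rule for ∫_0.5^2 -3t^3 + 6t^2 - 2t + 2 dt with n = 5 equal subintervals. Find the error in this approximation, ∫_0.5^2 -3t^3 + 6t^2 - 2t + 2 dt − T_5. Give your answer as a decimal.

0.118125

Exact integral: ∫_0.5^2 f(t) dt = 3.046875.
T_5 = 2.92875.
Error = 3.046875 − 2.92875 = 0.118125.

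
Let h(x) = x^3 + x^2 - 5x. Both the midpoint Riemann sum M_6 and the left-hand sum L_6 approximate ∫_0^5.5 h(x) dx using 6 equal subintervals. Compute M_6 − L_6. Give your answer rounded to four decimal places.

M_6 ≈ 205.036531.
L_6 ≈ 138.208189.
M_6 − L_6 ≈ 66.8283.

66.8283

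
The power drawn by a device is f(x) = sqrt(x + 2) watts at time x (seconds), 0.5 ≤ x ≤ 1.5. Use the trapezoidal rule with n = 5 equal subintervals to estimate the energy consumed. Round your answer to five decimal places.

1.72987

Δx = (1.5 − 0.5)/5 = 0.2.
f(0.5) ≈ 1.58114, f(0.7) ≈ 1.64317, f(0.9) ≈ 1.70294, f(1.1) ≈ 1.76068, f(1.3) ≈ 1.81659, f(1.5) ≈ 1.87083.
T_5 = (Δx/2)·[f(x_0) + 2f(x_1) + ... + 2f(x_{4}) + f(x_5)].
Sum ≈ 1.72987.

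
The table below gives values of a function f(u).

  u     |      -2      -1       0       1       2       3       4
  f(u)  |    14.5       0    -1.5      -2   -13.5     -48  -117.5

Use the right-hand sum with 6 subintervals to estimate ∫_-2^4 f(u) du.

Δu = 1.
Sum = 1·[0 + (-1.5) + (-2) + (-13.5) + (-48) + (-117.5)] = -182.5.

-182.5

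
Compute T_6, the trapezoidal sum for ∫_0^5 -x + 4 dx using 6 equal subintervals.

7.5

Δx = (5 − 0)/6 = 5/6.
f(0) = 4, f(5/6) = 19/6, f(5/3) = 7/3, f(2.5) = 1.5, f(10/3) = 2/3, f(25/6) = -1/6, f(5) = -1.
T_6 = (Δx/2)·[f(x_0) + 2f(x_1) + ... + 2f(x_{5}) + f(x_6)].
Sum = 7.5.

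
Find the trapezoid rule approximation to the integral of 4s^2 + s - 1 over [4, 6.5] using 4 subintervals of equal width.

292.109375

Δs = (6.5 − 4)/4 = 0.625.
f(4) = 67, f(4.625) = 89.1875, f(5.25) = 114.5, f(5.875) = 142.9375, f(6.5) = 174.5.
T_4 = (Δs/2)·[f(s_0) + 2f(s_1) + 2f(s_2) + 2f(s_3) + f(s_4)].
Sum = 292.109375.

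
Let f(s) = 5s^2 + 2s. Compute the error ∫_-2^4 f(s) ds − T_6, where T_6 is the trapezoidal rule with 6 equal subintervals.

Exact integral: ∫_-2^4 f(s) ds = 132.
T_6 = 137.
Error = 132 − 137 = -5.

-5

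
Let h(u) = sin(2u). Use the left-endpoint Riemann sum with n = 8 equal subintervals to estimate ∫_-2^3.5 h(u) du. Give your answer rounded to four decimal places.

-0.5549

Δu = (3.5 − (-2))/8 = 0.6875.
Left endpoints: -2, -1.3125, -0.625, 0.0625, 0.75, 1.4375, 2.125, 2.8125.
h(-2) ≈ 0.7568, h(-1.3125) ≈ -0.4939, h(-0.625) ≈ -0.9490, h(0.0625) ≈ 0.1247, h(0.75) ≈ 0.9975, h(1.4375) ≈ 0.2634, h(2.125) ≈ -0.8950, h(2.8125) ≈ -0.6117.
Sum = Δu · [h(-2) + h(-1.3125) + h(-0.625) + ...].
Sum ≈ -0.5549.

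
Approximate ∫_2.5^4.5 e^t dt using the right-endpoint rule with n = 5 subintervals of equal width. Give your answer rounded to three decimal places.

Δt = (4.5 − 2.5)/5 = 0.4.
Right endpoints: 2.9, 3.3, 3.7, 4.1, 4.5.
f(2.9) ≈ 18.174, f(3.3) ≈ 27.113, f(3.7) ≈ 40.447, f(4.1) ≈ 60.340, f(4.5) ≈ 90.017.
Sum = Δt · [f(2.9) + f(3.3) + f(3.7) + f(4.1) + f(4.5)].
Sum ≈ 94.437.

94.437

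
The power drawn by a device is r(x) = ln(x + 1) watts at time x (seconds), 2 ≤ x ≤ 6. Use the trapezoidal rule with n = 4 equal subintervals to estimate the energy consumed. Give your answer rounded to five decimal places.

6.30975

Δx = (6 − 2)/4 = 1.
r(2) ≈ 1.09861, r(3) ≈ 1.38629, r(4) ≈ 1.60944, r(5) ≈ 1.79176, r(6) ≈ 1.94591.
T_4 = (Δx/2)·[r(x_0) + 2r(x_1) + 2r(x_2) + 2r(x_3) + r(x_4)].
Sum ≈ 6.30975.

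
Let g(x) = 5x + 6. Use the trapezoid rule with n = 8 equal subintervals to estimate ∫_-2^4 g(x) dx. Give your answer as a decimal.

66

Δx = (4 − (-2))/8 = 0.75.
g(-2) = -4, g(-1.25) = -0.25, g(-0.5) = 3.5, g(0.25) = 7.25, g(1) = 11, g(1.75) = 14.75, g(2.5) = 18.5, g(3.25) = 22.25, g(4) = 26.
T_8 = (Δx/2)·[g(x_0) + 2g(x_1) + ... + 2g(x_{7}) + g(x_8)].
Sum = 66.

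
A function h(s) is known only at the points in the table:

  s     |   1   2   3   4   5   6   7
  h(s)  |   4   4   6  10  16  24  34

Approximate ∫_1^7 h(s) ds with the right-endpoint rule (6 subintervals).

Δs = 1.
Sum = 1·[4 + 6 + 10 + 16 + 24 + 34] = 94.

94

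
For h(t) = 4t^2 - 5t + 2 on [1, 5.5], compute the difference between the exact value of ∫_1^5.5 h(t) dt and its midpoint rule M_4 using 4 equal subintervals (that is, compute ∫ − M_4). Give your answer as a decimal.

Exact integral: ∫_1^5.5 h(t) dt = 156.375.
M_4 = 154.4765625.
Error = 156.375 − 154.4765625 = 1.8984375.

1.8984375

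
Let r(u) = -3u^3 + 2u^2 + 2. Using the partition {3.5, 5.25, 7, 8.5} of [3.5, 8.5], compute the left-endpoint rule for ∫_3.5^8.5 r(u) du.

Subinterval widths: 1.75, 1.75, 1.5.
Left endpoints: 3.5, 5.25, 7.
r(3.5) = -102.125, r(5.25) = -376.984375, r(7) = -929.
Sum = Σ Δu_i · r(u_i).
Sum = -2231.94140625.

-2231.94140625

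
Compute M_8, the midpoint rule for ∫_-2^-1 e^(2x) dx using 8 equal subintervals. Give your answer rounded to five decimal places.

0.05836

Δx = (-1 − (-2))/8 = 0.125.
Midpoints: -1.9375, -1.8125, -1.6875, -1.5625, -1.4375, -1.3125, -1.1875, -1.0625.
f(-1.9375) ≈ 0.02075, f(-1.8125) ≈ 0.02665, f(-1.6875) ≈ 0.03422, f(-1.5625) ≈ 0.04394, f(-1.4375) ≈ 0.05642, f(-1.3125) ≈ 0.07244, f(-1.1875) ≈ 0.09301, f(-1.0625) ≈ 0.11943.
Sum = Δx · [f(-1.9375) + f(-1.8125) + f(-1.6875) + ...].
Sum ≈ 0.05836.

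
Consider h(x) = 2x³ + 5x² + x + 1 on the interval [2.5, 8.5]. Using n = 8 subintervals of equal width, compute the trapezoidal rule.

Δx = (8.5 − 2.5)/8 = 0.75.
h(2.5) = 66, h(3.25) = 125.71875, h(4) = 213, h(4.75) = 332.90625, h(5.5) = 490.5, h(6.25) = 690.84375, h(7) = 939, h(7.75) = 1240.03125, h(8.5) = 1599.
T_8 = (Δx/2)·[h(x_0) + 2h(x_1) + ... + 2h(x_{7}) + h(x_8)].
Sum = 3648.375.

3648.375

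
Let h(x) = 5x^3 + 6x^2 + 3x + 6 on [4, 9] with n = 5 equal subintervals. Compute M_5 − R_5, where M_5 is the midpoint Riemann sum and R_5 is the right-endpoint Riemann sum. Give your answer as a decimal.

M_5 = 9295.625.
R_5 = 11290.
M_5 − R_5 = -1994.375.

-1994.375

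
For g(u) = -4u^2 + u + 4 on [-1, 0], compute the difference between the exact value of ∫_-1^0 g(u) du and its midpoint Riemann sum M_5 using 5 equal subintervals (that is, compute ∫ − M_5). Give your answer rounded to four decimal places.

Exact integral: ∫_-1^0 g(u) du ≈ 2.166667.
M_5 = 2.18.
Error ≈ 2.166667 − 2.18 ≈ -0.0133.

-0.0133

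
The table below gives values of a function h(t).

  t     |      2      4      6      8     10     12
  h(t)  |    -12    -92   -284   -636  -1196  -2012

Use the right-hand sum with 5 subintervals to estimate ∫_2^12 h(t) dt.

-8440

Δt = 2.
Sum = 2·[(-92) + (-284) + (-636) + (-1196) + (-2012)] = -8440.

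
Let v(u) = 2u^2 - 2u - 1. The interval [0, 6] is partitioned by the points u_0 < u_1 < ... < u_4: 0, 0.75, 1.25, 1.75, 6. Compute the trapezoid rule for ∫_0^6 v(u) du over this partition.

Subinterval widths: 0.75, 0.5, 0.5, 4.25.
v(0) = -1, v(0.75) = -1.375, v(1.25) = -0.375, v(1.75) = 1.625, v(6) = 59.
On each subinterval the trapezoid contributes (Δu_i/2)·[v(u_{i-1}) + v(u_i)].
Sum = 127.8125.

127.8125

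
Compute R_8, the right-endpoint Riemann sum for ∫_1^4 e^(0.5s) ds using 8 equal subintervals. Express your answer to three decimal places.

12.591

Δs = (4 − 1)/8 = 0.375.
Right endpoints: 1.375, 1.75, 2.125, 2.5, 2.875, 3.25, 3.625, 4.
f(1.375) ≈ 1.989, f(1.75) ≈ 2.399, f(2.125) ≈ 2.894, f(2.5) ≈ 3.490, f(2.875) ≈ 4.210, f(3.25) ≈ 5.078, f(3.625) ≈ 6.126, f(4) ≈ 7.389.
Sum = Δs · [f(1.375) + f(1.75) + f(2.125) + ...].
Sum ≈ 12.591.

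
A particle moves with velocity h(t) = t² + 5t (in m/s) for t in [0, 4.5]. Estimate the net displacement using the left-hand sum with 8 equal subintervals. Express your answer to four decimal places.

69.2139

Δt = (4.5 − 0)/8 = 0.5625.
Left endpoints: 0, 0.5625, 1.125, 1.6875, 2.25, 2.8125, 3.375, 3.9375.
h(0) = 0, h(0.5625) = 3.12890625, h(1.125) = 6.890625, h(1.6875) = 11.28515625, h(2.25) = 16.3125, h(2.8125) = 21.97265625, h(3.375) = 28.265625, h(3.9375) = 35.19140625.
Sum = Δt · [h(0) + h(0.5625) + h(1.125) + ...].
Sum ≈ 69.2139.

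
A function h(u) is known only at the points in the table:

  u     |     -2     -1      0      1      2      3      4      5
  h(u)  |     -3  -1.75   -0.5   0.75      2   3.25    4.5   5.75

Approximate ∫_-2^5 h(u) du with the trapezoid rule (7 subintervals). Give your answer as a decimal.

9.625

Δu = 1.
T_7 = (1/2)·[(-3) + 2·(-1.75) + 2·(-0.5) + 2·0.75 + 2·2 + 2·3.25 + 2·4.5 + 5.75] = 9.625.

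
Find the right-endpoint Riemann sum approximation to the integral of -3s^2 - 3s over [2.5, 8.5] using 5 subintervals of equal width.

Δs = (8.5 − 2.5)/5 = 1.2.
Right endpoints: 3.7, 4.9, 6.1, 7.3, 8.5.
f(3.7) = -52.17, f(4.9) = -86.73, f(6.1) = -129.93, f(7.3) = -181.77, f(8.5) = -242.25.
Sum = Δs · [f(3.7) + f(4.9) + f(6.1) + f(7.3) + f(8.5)].
Sum = -831.42.

-831.42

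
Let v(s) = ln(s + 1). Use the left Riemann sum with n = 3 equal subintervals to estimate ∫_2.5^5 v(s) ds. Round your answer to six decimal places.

3.634440

Δs = (5 − 2.5)/3 = 5/6.
Left endpoints: 2.5, 10/3, 25/6.
v(2.5) ≈ 1.252763, v(10/3) ≈ 1.466337, v(25/6) ≈ 1.642228.
Sum = Δs · [v(2.5) + v(10/3) + v(25/6)].
Sum ≈ 3.634440.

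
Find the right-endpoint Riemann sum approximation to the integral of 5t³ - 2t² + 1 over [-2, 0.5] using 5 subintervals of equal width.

Δt = (0.5 − (-2))/5 = 0.5.
Right endpoints: -1.5, -1, -0.5, 0, 0.5.
f(-1.5) = -20.375, f(-1) = -6, f(-0.5) = -0.125, f(0) = 1, f(0.5) = 1.125.
Sum = Δt · [f(-1.5) + f(-1) + f(-0.5) + f(0) + f(0.5)].
Sum = -12.1875.

-12.1875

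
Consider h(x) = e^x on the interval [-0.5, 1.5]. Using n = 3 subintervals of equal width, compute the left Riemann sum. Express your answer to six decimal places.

Δx = (1.5 − (-0.5))/3 = 2/3.
Left endpoints: -0.5, 1/6, 5/6.
h(-0.5) ≈ 0.606531, h(1/6) ≈ 1.181360, h(5/6) ≈ 2.300976.
Sum = Δx · [h(-0.5) + h(1/6) + h(5/6)].
Sum ≈ 2.725911.

2.725911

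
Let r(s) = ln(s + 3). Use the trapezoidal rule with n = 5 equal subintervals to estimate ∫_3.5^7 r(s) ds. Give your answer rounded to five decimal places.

Δs = (7 − 3.5)/5 = 0.7.
r(3.5) ≈ 1.87180, r(4.2) ≈ 1.97408, r(4.9) ≈ 2.06686, r(5.6) ≈ 2.15176, r(6.3) ≈ 2.23001, r(7) ≈ 2.30259.
T_5 = (Δs/2)·[r(s_0) + 2r(s_1) + ... + 2r(s_{4}) + r(s_5)].
Sum ≈ 7.35694.

7.35694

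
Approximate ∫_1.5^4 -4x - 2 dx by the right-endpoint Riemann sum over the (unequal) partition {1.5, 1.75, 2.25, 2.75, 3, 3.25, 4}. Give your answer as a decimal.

-35

Subinterval widths: 0.25, 0.5, 0.5, 0.25, 0.25, 0.75.
Right endpoints: 1.75, 2.25, 2.75, 3, 3.25, 4.
f(1.75) = -9, f(2.25) = -11, f(2.75) = -13, f(3) = -14, f(3.25) = -15, f(4) = -18.
Sum = Σ Δx_i · f(x_i).
Sum = -35.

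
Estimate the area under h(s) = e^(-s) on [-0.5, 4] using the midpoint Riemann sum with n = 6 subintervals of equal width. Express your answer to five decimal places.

Δs = (4 − (-0.5))/6 = 0.75.
Midpoints: -0.125, 0.625, 1.375, 2.125, 2.875, 3.625.
h(-0.125) ≈ 1.13315, h(0.625) ≈ 0.53526, h(1.375) ≈ 0.25284, h(2.125) ≈ 0.11943, h(2.875) ≈ 0.05642, h(3.625) ≈ 0.02665.
Sum = Δs · [h(-0.125) + h(0.625) + h(1.375) + ...].
Sum ≈ 1.59281.

1.59281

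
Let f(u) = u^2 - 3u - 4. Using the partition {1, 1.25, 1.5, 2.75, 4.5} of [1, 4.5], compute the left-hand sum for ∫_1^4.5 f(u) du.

Subinterval widths: 0.25, 0.25, 1.25, 1.75.
Left endpoints: 1, 1.25, 1.5, 2.75.
f(1) = -6, f(1.25) = -6.1875, f(1.5) = -6.25, f(2.75) = -4.6875.
Sum = Σ Δu_i · f(u_i).
Sum = -19.0625.

-19.0625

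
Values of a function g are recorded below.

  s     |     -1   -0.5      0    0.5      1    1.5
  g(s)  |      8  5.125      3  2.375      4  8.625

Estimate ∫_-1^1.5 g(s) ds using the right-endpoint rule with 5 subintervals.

11.5625

Δs = 0.5.
Sum = 0.5·[5.125 + 3 + 2.375 + 4 + 8.625] = 11.5625.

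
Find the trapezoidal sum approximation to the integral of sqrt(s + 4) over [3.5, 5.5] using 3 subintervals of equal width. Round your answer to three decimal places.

Δs = (5.5 − 3.5)/3 = 2/3.
f(3.5) ≈ 2.739, f(25/6) ≈ 2.858, f(29/6) ≈ 2.972, f(5.5) ≈ 3.082.
T_3 = (Δs/2)·[f(s_0) + 2f(s_1) + 2f(s_2) + f(s_3)].
Sum ≈ 5.827.

5.827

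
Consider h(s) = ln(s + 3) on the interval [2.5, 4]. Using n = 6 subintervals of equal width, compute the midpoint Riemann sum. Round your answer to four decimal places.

Δs = (4 − 2.5)/6 = 0.25.
Midpoints: 2.625, 2.875, 3.125, 3.375, 3.625, 3.875.
h(2.625) ≈ 1.7272, h(2.875) ≈ 1.7707, h(3.125) ≈ 1.8124, h(3.375) ≈ 1.8524, h(3.625) ≈ 1.8909, h(3.875) ≈ 1.9279.
Sum = Δs · [h(2.625) + h(2.875) + h(3.125) + ...].
Sum ≈ 2.7454.

2.7454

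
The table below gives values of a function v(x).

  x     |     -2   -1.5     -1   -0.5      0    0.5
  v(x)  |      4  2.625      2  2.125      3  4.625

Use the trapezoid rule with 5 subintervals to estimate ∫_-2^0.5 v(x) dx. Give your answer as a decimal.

7.03125

Δx = 0.5.
T_5 = (0.5/2)·[4 + 2·2.625 + 2·2 + 2·2.125 + 2·3 + 4.625] = 7.03125.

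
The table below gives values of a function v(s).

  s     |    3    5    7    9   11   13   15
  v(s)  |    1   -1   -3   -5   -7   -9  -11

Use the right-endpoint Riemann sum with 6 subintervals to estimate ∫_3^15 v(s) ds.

Δs = 2.
Sum = 2·[(-1) + (-3) + (-5) + (-7) + (-9) + (-11)] = -72.

-72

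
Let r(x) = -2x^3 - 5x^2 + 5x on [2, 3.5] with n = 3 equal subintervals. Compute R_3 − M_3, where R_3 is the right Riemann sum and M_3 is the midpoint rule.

-27.890625

R_3 = -131.75.
M_3 = -103.859375.
R_3 − M_3 = -27.890625.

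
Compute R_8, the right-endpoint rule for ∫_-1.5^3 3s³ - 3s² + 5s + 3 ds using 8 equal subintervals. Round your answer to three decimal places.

84.105

Δs = (3 − (-1.5))/8 = 0.5625.
Right endpoints: -0.9375, -0.375, 0.1875, 0.75, 1.3125, 1.875, 2.4375, 3.
f(-0.9375) = -27837/4096, f(-0.375) = 279/512, f(0.1875) = 15777/4096, f(0.75) = 6.328125, f(1.3125) = 45783/4096, f(1.875) = 11061/512, f(2.4375) = 167157/4096, f(3) = 72.
Sum = Δs · [f(-0.9375) + f(-0.375) + f(0.1875) + ...].
Sum ≈ 84.105.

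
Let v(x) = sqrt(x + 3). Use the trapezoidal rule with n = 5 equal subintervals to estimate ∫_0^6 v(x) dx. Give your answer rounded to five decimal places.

14.52132

Δx = (6 − 0)/5 = 1.2.
v(0) ≈ 1.73205, v(1.2) ≈ 2.04939, v(2.4) ≈ 2.32379, v(3.6) ≈ 2.56905, v(4.8) ≈ 2.79285, v(6) ≈ 3.00000.
T_5 = (Δx/2)·[v(x_0) + 2v(x_1) + ... + 2v(x_{4}) + v(x_5)].
Sum ≈ 14.52132.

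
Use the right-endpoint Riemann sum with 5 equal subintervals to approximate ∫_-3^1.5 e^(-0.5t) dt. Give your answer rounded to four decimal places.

Δt = (1.5 − (-3))/5 = 0.9.
Right endpoints: -2.1, -1.2, -0.3, 0.6, 1.5.
f(-2.1) ≈ 2.8577, f(-1.2) ≈ 1.8221, f(-0.3) ≈ 1.1618, f(0.6) ≈ 0.7408, f(1.5) ≈ 0.4724.
Sum = Δt · [f(-2.1) + f(-1.2) + f(-0.3) + f(0.6) + f(1.5)].
Sum ≈ 6.3493.

6.3493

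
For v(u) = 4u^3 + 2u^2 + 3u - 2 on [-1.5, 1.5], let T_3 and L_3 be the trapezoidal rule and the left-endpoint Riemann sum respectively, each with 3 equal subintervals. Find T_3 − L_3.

18

T_3 = -0.5.
L_3 = -18.5.
T_3 − L_3 = 18.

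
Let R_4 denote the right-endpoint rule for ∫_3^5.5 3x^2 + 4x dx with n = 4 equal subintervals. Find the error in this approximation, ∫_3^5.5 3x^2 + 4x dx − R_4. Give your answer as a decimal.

Exact integral: ∫_3^5.5 f(x) dx = 181.875.
R_4 = 205.41015625.
Error = 181.875 − 205.41015625 = -23.53515625.

-23.53515625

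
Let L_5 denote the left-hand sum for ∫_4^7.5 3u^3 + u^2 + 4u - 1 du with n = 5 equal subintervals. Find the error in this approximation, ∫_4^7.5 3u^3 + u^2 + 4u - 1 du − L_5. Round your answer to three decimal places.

379.679

Exact integral: ∫_4^7.5 f(u) du ≈ 2377.33854.
L_5 = 1997.66.
Error ≈ 2377.33854 − 1997.66 ≈ 379.679.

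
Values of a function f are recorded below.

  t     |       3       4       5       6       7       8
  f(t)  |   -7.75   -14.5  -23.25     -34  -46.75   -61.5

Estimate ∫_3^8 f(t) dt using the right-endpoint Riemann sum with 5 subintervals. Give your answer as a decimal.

Δt = 1.
Sum = 1·[(-14.5) + (-23.25) + (-34) + (-46.75) + (-61.5)] = -180.

-180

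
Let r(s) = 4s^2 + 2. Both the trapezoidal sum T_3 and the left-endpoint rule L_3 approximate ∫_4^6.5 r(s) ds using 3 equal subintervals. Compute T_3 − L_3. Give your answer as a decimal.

T_3 ≈ 286.990741.
L_3 ≈ 243.240741.
T_3 − L_3 = 43.75.

43.75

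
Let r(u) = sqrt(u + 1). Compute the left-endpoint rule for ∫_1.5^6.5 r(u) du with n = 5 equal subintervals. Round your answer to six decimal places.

10.468006

Δu = (6.5 − 1.5)/5 = 1.
Left endpoints: 1.5, 2.5, 3.5, 4.5, 5.5.
r(1.5) ≈ 1.581139, r(2.5) ≈ 1.870829, r(3.5) ≈ 2.121320, r(4.5) ≈ 2.345208, r(5.5) ≈ 2.549510.
Sum = Δu · [r(1.5) + r(2.5) + r(3.5) + r(4.5) + r(5.5)].
Sum ≈ 10.468006.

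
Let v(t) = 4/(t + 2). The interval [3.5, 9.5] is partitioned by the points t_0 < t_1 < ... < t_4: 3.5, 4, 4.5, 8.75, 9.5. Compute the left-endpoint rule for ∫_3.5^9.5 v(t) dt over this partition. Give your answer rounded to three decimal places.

3.591

Subinterval widths: 0.5, 0.5, 4.25, 0.75.
Left endpoints: 3.5, 4, 4.5, 8.75.
v(3.5) = 8/11, v(4) = 2/3, v(4.5) = 8/13, v(8.75) = 16/43.
Sum = Σ Δt_i · v(t_i).
Sum ≈ 3.591.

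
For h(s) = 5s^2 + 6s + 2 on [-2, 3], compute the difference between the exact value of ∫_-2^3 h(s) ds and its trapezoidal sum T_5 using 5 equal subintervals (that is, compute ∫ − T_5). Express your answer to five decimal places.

Exact integral: ∫_-2^3 h(s) ds ≈ 83.3333333.
T_5 = 87.5.
Error ≈ 83.3333333 − 87.5 ≈ -4.16667.

-4.16667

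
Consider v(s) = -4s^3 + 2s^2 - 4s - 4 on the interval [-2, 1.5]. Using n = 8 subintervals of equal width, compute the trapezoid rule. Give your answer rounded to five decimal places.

8.57910

Δs = (1.5 − (-2))/8 = 0.4375.
v(-2) = 44, v(-1.5625) = 22929/1024, v(-1.125) = 8.7265625, v(-0.6875) = 1019/1024, v(-0.25) = -2.8125, v(0.1875) = -4819/1024, v(0.625) = -6.6953125, v(1.0625) = -11049/1024, v(1.5) = -19.
T_8 = (Δs/2)·[v(s_0) + 2v(s_1) + ... + 2v(s_{7}) + v(s_8)].
Sum ≈ 8.57910.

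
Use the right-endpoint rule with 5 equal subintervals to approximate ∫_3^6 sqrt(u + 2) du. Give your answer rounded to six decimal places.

Δu = (6 − 3)/5 = 0.6.
Right endpoints: 3.6, 4.2, 4.8, 5.4, 6.
f(3.6) ≈ 2.366432, f(4.2) ≈ 2.489980, f(4.8) ≈ 2.607681, f(5.4) ≈ 2.720294, f(6) ≈ 2.828427.
Sum = Δu · [f(3.6) + f(4.2) + f(4.8) + f(5.4) + f(6)].
Sum ≈ 7.807688.

7.807688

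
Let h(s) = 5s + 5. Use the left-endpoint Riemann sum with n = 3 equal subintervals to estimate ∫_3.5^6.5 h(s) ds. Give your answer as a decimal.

82.5

Δs = (6.5 − 3.5)/3 = 1.
Left endpoints: 3.5, 4.5, 5.5.
h(3.5) = 22.5, h(4.5) = 27.5, h(5.5) = 32.5.
Sum = Δs · [h(3.5) + h(4.5) + h(5.5)].
Sum = 82.5.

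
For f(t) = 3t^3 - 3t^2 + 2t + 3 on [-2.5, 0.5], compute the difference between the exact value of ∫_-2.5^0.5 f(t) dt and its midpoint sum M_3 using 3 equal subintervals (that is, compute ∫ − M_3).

-3

Exact integral: ∫_-2.5^0.5 f(t) dt = -42.
M_3 = -39.
Error = -42 − (-39) = -3.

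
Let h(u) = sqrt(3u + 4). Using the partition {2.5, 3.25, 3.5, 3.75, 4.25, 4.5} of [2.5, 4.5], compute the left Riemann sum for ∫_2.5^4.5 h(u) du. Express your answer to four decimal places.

7.3981

Subinterval widths: 0.75, 0.25, 0.25, 0.5, 0.25.
Left endpoints: 2.5, 3.25, 3.5, 3.75, 4.25.
h(2.5) ≈ 3.3912, h(3.25) ≈ 3.7081, h(3.5) ≈ 3.8079, h(3.75) ≈ 3.9051, h(4.25) ≈ 4.0927.
Sum = Σ Δu_i · h(u_i).
Sum ≈ 7.3981.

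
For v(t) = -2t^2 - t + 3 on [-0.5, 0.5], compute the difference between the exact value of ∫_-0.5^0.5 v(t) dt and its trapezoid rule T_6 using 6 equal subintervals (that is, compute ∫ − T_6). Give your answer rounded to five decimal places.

Exact integral: ∫_-0.5^0.5 v(t) dt ≈ 2.8333333.
T_6 ≈ 2.8240741.
Error ≈ 2.8333333 − 2.8240741 ≈ 0.00926.

0.00926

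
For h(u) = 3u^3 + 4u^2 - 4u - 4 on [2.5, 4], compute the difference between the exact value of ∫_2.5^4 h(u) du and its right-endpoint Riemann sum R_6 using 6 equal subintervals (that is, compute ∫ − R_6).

-22.78515625

Exact integral: ∫_2.5^4 h(u) du = 201.703125.
R_6 = 224.48828125.
Error = 201.703125 − 224.48828125 = -22.78515625.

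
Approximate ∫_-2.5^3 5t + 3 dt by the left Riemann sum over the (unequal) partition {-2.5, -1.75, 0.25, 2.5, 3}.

-1.3125

Subinterval widths: 0.75, 2, 2.25, 0.5.
Left endpoints: -2.5, -1.75, 0.25, 2.5.
f(-2.5) = -9.5, f(-1.75) = -5.75, f(0.25) = 4.25, f(2.5) = 15.5.
Sum = Σ Δt_i · f(t_i).
Sum = -1.3125.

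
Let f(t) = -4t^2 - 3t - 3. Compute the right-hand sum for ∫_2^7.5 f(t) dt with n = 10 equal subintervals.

Δt = (7.5 − 2)/10 = 0.55.
Right endpoints: 2.55, 3.1, 3.65, 4.2, 4.75, 5.3, 5.85, 6.4, 6.95, 7.5.
f(2.55) = -36.66, f(3.1) = -50.74, f(3.65) = -67.24, f(4.2) = -86.16, f(4.75) = -107.5, f(5.3) = -131.26, f(5.85) = -157.44, f(6.4) = -186.04, f(6.95) = -217.06, f(7.5) = -250.5.
Sum = Δt · [f(2.55) + f(3.1) + f(3.65) + ...].
Sum = -709.83.

-709.83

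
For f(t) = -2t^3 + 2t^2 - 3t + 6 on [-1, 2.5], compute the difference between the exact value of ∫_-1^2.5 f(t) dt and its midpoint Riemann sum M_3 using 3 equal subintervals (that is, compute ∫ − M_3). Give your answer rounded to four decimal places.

Exact integral: ∫_-1^2.5 f(t) dt ≈ 5.177083.
M_3 ≈ 6.169560.
Error ≈ 5.177083 − 6.169560 ≈ -0.9925.

-0.9925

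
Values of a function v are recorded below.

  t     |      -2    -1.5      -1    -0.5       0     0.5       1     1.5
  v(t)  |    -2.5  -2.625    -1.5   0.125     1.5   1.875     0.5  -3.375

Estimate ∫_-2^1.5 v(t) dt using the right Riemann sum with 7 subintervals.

Δt = 0.5.
Sum = 0.5·[(-2.625) + (-1.5) + 0.125 + 1.5 + 1.875 + 0.5 + (-3.375)] = -1.75.

-1.75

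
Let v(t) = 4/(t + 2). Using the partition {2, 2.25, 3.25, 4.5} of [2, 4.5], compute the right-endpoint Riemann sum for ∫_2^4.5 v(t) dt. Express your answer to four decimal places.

1.7664

Subinterval widths: 0.25, 1, 1.25.
Right endpoints: 2.25, 3.25, 4.5.
v(2.25) = 16/17, v(3.25) = 16/21, v(4.5) = 8/13.
Sum = Σ Δt_i · v(t_i).
Sum ≈ 1.7664.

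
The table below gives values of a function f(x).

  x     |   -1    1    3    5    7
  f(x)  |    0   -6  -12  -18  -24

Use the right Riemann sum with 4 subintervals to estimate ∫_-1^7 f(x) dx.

Δx = 2.
Sum = 2·[(-6) + (-12) + (-18) + (-24)] = -120.

-120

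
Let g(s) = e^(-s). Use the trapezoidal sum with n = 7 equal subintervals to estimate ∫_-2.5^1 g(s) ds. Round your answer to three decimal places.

12.060

Δs = (1 − (-2.5))/7 = 0.5.
g(-2.5) ≈ 12.182, g(-2) ≈ 7.389, g(-1.5) ≈ 4.482, g(-1) ≈ 2.718, g(-0.5) ≈ 1.649, g(0) ≈ 1.000, g(0.5) ≈ 0.607, g(1) ≈ 0.368.
T_7 = (Δs/2)·[g(s_0) + 2g(s_1) + ... + 2g(s_{6}) + g(s_7)].
Sum ≈ 12.060.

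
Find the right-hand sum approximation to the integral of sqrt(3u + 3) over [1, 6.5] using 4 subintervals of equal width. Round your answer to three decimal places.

Δu = (6.5 − 1)/4 = 1.375.
Right endpoints: 2.375, 3.75, 5.125, 6.5.
f(2.375) ≈ 3.182, f(3.75) ≈ 3.775, f(5.125) ≈ 4.287, f(6.5) ≈ 4.743.
Sum = Δu · [f(2.375) + f(3.75) + f(5.125) + f(6.5)].
Sum ≈ 21.982.

21.982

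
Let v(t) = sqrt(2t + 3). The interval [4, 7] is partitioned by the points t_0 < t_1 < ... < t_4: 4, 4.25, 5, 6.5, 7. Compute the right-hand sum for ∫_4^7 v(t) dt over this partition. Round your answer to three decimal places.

11.614

Subinterval widths: 0.25, 0.75, 1.5, 0.5.
Right endpoints: 4.25, 5, 6.5, 7.
v(4.25) ≈ 3.391, v(5) ≈ 3.606, v(6.5) ≈ 4.000, v(7) ≈ 4.123.
Sum = Σ Δt_i · v(t_i).
Sum ≈ 11.614.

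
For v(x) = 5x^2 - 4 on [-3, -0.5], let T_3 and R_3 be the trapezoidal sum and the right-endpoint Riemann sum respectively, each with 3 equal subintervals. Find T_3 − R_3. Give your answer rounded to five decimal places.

18.22917

T_3 ≈ 36.2384259.
R_3 ≈ 18.0092593.
T_3 − R_3 ≈ 18.22917.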